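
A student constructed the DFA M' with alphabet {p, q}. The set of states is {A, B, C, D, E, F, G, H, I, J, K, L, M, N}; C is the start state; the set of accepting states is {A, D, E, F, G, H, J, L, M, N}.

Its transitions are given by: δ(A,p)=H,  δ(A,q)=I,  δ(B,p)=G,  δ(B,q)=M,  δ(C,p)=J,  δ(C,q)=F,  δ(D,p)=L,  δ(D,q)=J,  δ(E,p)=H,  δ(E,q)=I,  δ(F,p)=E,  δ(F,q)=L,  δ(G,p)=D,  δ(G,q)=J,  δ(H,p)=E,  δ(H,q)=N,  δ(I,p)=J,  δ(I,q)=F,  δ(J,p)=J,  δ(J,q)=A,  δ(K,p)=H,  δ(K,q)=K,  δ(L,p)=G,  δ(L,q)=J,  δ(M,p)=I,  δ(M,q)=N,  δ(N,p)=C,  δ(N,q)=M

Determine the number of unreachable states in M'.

2

Starting at C and following transitions, the reachable set is {A, C, D, E, F, G, H, I, J, L, M, N}. That leaves B, K unreachable — 2 in total.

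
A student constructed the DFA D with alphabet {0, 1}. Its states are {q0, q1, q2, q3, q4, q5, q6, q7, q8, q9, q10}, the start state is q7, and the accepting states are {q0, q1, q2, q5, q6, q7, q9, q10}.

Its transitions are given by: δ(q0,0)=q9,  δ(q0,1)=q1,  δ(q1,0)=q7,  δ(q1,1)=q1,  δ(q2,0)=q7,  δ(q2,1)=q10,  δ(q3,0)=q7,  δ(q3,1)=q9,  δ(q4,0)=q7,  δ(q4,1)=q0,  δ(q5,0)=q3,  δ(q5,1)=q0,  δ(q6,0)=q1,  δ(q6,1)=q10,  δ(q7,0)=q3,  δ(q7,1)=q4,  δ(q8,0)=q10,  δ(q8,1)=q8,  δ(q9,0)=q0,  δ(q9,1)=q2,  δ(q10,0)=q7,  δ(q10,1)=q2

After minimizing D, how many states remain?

Reachable states from the start: {q0,q1,q2,q3,q4,q7,q9,q10}. Unreachable: {q5,q6,q8} — drop them.
P0 = {q0,q1,q2,q7,q9,q10} | {q3,q4}.
Split {q0,q1,q2,q7,q9,q10} by δ(·,0) → {q0,q1,q2,q9,q10} and {q7}.
Split {q0,q1,q2,q9,q10} by δ(·,0) → {q1,q2,q10} and {q0,q9}.
Stable partition: {q1,q2,q10} | {q3,q4} | {q7} | {q0,q9} — 4 equivalence classes.

4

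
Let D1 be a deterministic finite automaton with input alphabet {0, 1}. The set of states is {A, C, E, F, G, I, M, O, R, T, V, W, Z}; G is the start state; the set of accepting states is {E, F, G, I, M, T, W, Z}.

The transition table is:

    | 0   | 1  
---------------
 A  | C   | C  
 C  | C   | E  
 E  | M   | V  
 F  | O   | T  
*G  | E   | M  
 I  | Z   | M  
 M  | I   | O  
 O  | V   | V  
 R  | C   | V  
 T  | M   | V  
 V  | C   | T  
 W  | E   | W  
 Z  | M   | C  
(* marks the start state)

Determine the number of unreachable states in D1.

No path from G leads to A, F, R, W; the other 9 states are all reachable.

4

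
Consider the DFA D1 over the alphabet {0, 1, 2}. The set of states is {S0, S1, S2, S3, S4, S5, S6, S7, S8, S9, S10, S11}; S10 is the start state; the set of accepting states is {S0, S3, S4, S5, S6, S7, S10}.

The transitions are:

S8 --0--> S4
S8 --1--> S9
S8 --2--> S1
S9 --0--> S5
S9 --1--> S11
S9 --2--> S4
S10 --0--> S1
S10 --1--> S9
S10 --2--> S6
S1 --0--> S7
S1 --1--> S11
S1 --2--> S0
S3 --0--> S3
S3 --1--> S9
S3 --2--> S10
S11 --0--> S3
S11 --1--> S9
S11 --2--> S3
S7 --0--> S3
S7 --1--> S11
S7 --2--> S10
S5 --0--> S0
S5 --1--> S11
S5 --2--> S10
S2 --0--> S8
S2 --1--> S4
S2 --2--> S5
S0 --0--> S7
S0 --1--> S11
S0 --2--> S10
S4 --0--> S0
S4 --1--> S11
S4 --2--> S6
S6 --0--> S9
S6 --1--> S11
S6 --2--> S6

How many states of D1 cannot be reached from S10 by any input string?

2

BFS from S10 reaches {S0, S1, S3, S4, S5, S6, S7, S9, S10, S11}; the 2 state(s) S2, S8 are never visited.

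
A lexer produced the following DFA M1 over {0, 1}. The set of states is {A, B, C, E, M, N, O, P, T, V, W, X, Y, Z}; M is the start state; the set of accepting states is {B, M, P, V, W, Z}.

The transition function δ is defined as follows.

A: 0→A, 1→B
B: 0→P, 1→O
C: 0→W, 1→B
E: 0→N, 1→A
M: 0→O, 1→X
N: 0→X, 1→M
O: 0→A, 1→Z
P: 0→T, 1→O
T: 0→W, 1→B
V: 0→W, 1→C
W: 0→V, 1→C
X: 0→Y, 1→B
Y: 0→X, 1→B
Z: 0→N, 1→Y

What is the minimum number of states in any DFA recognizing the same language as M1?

7

Reachable states from the start: {A,B,C,M,N,O,P,T,V,W,X,Y,Z}. Unreachable: {E} — drop them.
P0 = {B,M,P,V,W,Z} | {A,C,N,O,T,X,Y}.
Split {B,M,P,V,W,Z} by δ(·,0) → {B,V,W} and {M,P,Z}.
On input 0, block {B,V,W} splits into {V,W} and {B}.
On input 0, block {A,C,N,O,T,X,Y} splits into {A,N,O,X,Y} and {C,T}.
On input 1, block {A,N,O,X,Y} splits into {A,X,Y} and {N,O}.
Refine {M,P,Z} on symbol 0: members go to different blocks, giving {M,Z} and {P}.
Stable partition: {V,W} | {A,X,Y} | {M,Z} | {B} | {C,T} | {N,O} | {P} — 7 equivalence classes.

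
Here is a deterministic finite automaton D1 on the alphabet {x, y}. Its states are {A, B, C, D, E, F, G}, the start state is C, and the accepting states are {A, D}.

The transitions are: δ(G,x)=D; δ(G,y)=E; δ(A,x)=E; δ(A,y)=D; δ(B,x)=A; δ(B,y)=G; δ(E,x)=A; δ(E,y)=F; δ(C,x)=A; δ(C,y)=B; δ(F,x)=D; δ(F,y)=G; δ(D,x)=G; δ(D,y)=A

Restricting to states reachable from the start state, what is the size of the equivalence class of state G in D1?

5

All states are reachable from the start state.
P0 = {A,D} | {B,C,E,F,G}.
Stable partition: {A,D} | {B,C,E,F,G} — 2 equivalence classes.
State G belongs to the block {B,C,E,F,G}, which has 5 states.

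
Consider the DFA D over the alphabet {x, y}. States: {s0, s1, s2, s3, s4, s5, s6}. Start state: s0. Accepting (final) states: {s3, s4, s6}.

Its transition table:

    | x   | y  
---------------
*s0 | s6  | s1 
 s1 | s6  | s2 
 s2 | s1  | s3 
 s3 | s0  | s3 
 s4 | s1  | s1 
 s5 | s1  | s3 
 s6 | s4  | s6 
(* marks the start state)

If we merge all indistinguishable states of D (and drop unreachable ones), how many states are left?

6

Reachable states from the start: {s0,s1,s2,s3,s4,s6}. Unreachable: {s5} — drop them.
Initial partition by acceptance: {s3,s4,s6} | {s0,s1,s2}.
Refine {s3,s4,s6} on symbol x: members go to different blocks, giving {s3,s4} and {s6}.
On input y, block {s3,s4} splits into {s3} and {s4}.
On input x, block {s0,s1,s2} splits into {s0,s1} and {s2}.
On input y, block {s0,s1} splits into {s0} and {s1}.
The partition is now stable with 6 blocks: {s3} | {s0} | {s6} | {s4} | {s2} | {s1}.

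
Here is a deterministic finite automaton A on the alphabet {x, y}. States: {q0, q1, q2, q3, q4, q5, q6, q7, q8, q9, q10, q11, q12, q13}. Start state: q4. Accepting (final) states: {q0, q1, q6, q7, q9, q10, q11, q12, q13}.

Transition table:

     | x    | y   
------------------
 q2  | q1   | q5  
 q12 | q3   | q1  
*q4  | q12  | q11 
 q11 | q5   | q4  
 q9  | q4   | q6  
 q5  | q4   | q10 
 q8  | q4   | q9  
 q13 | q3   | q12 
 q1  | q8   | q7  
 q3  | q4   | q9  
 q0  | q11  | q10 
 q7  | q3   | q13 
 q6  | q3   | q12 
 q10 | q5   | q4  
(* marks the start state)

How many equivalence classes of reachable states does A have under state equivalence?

6

States {q0,q2} cannot be reached from the start state, so discard them.
Initial partition by acceptance: {q1,q6,q7,q9,q10,q11,q12,q13} | {q3,q4,q5,q8}.
Split {q1,q6,q7,q9,q10,q11,q12,q13} by δ(·,y) → {q1,q6,q7,q9,q12,q13} and {q10,q11}.
Split {q3,q4,q5,q8} by δ(·,x) → {q3,q5,q8} and {q4}.
Refine {q1,q6,q7,q9,q12,q13} on symbol x: members go to different blocks, giving {q1,q6,q7,q12,q13} and {q9}.
On input y, block {q3,q5,q8} splits into {q3,q8} and {q5}.
Stable partition: {q1,q6,q7,q12,q13} | {q3,q8} | {q10,q11} | {q4} | {q9} | {q5} — 6 equivalence classes.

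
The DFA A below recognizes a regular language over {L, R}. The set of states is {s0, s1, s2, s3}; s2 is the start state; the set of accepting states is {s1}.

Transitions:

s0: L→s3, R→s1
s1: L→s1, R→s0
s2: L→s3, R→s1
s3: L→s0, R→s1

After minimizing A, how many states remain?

2

All states are reachable from the start state.
Start with accepting vs non-accepting: {s1} | {s0,s2,s3}.
The partition is now stable with 2 blocks: {s1} | {s0,s2,s3}.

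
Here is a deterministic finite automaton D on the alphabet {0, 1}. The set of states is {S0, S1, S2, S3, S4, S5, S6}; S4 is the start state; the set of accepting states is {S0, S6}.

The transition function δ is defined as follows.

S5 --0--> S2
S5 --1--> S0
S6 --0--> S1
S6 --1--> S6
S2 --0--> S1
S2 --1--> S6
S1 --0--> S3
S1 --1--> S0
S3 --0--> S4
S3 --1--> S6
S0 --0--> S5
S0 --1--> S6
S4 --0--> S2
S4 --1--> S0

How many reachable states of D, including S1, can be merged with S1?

Start with accepting vs non-accepting: {S0,S6} | {S1,S2,S3,S4,S5}.
Stable partition: {S0,S6} | {S1,S2,S3,S4,S5} — 2 equivalence classes.
State S1 belongs to the block {S1,S2,S3,S4,S5}, which has 5 states.

5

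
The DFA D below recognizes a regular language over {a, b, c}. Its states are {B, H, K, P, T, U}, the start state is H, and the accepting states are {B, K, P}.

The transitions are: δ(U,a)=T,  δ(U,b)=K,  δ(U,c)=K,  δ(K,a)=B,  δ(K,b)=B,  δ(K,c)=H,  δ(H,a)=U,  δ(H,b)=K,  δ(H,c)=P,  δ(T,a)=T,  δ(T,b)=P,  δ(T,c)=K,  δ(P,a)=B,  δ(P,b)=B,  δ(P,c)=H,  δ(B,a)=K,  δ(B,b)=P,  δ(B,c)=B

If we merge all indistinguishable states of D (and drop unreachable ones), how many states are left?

Every state is reachable, so we keep all 6.
Initial partition by acceptance: {B,K,P} | {H,T,U}.
Split {B,K,P} by δ(·,c) → {K,P} and {B}.
The partition is now stable with 3 blocks: {K,P} | {H,T,U} | {B}.

3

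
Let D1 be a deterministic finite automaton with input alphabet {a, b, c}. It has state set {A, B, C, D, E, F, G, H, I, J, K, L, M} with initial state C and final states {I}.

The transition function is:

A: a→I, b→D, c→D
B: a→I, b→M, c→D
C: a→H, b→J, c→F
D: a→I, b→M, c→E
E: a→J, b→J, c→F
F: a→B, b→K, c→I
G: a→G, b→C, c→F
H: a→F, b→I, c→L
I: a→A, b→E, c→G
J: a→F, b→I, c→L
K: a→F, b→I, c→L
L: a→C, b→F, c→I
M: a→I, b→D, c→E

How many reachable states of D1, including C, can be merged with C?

Initial partition by acceptance: {I} | {A,B,C,D,E,F,G,H,J,K,L,M}.
On input a, block {A,B,C,D,E,F,G,H,J,K,L,M} splits into {C,E,F,G,H,J,K,L} and {A,B,D,M}.
On input a, block {C,E,F,G,H,J,K,L} splits into {C,E,G,H,J,K,L} and {F}.
Refine {C,E,G,H,J,K,L} on symbol a: members go to different blocks, giving {C,E,G,L} and {H,J,K}.
On input a, block {C,E,G,L} splits into {C,E} and {G,L}.
Refine {A,B,D,M} on symbol c: members go to different blocks, giving {A,B} and {D,M}.
Refine {G,L} on symbol a: members go to different blocks, giving {G} and {L}.
No further refinement is possible. Final partition (8 blocks): {I} | {C,E} | {A,B} | {F} | {H,J,K} | {G} | {D,M} | {L}.
State C belongs to the block {C,E}, which has 2 states.

2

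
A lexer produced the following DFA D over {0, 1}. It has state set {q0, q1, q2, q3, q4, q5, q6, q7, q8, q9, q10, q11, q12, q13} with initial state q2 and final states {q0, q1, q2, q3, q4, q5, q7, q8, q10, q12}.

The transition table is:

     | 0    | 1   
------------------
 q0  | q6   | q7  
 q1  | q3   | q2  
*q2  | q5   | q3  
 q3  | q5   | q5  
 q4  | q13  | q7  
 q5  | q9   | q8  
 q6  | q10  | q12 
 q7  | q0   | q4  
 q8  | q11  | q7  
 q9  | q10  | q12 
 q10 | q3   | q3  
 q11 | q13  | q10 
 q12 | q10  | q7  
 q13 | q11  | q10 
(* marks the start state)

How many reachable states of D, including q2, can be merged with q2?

Reachable states from the start: {q0,q2,q3,q4,q5,q6,q7,q8,q9,q10,q11,q12,q13}. Unreachable: {q1} — drop them.
Initial partition by acceptance: {q0,q2,q3,q4,q5,q7,q8,q10,q12} | {q6,q9,q11,q13}.
On input 0, block {q0,q2,q3,q4,q5,q7,q8,q10,q12} splits into {q2,q3,q7,q10,q12} and {q0,q4,q5,q8}.
On input 0, block {q2,q3,q7,q10,q12} splits into {q2,q3,q7} and {q10,q12}.
Refine {q2,q3,q7} on symbol 1: members go to different blocks, giving {q3,q7} and {q2}.
On input 0, block {q6,q9,q11,q13} splits into {q6,q9} and {q11,q13}.
Refine {q0,q4,q5,q8} on symbol 0: members go to different blocks, giving {q0,q5} and {q4,q8}.
On input 1, block {q3,q7} splits into {q3} and {q7}.
On input 1, block {q0,q5} splits into {q0} and {q5}.
Refine {q10,q12} on symbol 0: members go to different blocks, giving {q10} and {q12}.
The partition is now stable with 10 blocks: {q3} | {q6,q9} | {q0} | {q10} | {q2} | {q11,q13} | {q4,q8} | {q7} | {q5} | {q12}.
The equivalence class containing q2 is {q2}, of size 1.

1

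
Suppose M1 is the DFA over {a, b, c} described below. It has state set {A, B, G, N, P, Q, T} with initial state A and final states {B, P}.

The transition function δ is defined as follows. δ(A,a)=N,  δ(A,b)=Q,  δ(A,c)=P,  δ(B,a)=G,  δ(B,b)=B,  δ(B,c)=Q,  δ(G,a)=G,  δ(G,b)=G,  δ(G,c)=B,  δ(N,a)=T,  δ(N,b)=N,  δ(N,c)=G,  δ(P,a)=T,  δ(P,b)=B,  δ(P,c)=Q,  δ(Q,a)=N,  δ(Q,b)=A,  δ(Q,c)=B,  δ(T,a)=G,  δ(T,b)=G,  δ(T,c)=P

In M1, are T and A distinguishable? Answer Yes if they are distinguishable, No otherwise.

Start with accepting vs non-accepting: {B,P} | {A,G,N,Q,T}.
Split {A,G,N,Q,T} by δ(·,c) → {A,G,Q,T} and {N}.
Refine {A,G,Q,T} on symbol a: members go to different blocks, giving {A,Q} and {G,T}.
Stable partition: {B,P} | {A,Q} | {N} | {G,T} — 4 equivalence classes.
T and A end up in different blocks, so they are distinguishable. For instance, the string 'ac' is accepted from only T.

Yes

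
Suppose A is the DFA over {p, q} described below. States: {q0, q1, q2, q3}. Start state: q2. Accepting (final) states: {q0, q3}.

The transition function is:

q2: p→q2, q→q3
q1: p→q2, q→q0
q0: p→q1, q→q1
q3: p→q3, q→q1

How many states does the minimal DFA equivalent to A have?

4

All states are reachable from the start state.
P0 = {q0,q3} | {q1,q2}.
Refine {q0,q3} on symbol p: members go to different blocks, giving {q0} and {q3}.
Split {q1,q2} by δ(·,q) → {q1} and {q2}.
The partition is now stable with 4 blocks: {q0} | {q1} | {q3} | {q2}.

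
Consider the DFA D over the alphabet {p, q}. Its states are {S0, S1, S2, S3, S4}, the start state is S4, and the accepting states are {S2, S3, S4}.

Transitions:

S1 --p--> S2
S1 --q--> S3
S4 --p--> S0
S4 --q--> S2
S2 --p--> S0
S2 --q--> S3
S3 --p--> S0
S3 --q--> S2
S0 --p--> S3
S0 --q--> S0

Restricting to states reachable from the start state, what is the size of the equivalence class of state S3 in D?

3

First remove the unreachable states {S1}; 4 states remain.
Initial partition by acceptance: {S2,S3,S4} | {S0}.
The partition is now stable with 2 blocks: {S2,S3,S4} | {S0}.
State S3 belongs to the block {S2,S3,S4}, which has 3 states.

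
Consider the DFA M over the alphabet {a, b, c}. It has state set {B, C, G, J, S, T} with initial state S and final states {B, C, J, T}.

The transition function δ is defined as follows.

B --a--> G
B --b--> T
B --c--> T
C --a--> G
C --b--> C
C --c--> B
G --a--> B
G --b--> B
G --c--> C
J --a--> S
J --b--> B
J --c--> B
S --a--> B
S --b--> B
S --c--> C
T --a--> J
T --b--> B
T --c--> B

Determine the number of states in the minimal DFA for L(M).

All states are reachable from the start state.
Initial partition by acceptance: {B,C,J,T} | {G,S}.
On input a, block {B,C,J,T} splits into {B,C,J} and {T}.
Refine {B,C,J} on symbol b: members go to different blocks, giving {C,J} and {B}.
Split {C,J} by δ(·,b) → {C} and {J}.
The partition is now stable with 5 blocks: {C} | {G,S} | {T} | {B} | {J}.

5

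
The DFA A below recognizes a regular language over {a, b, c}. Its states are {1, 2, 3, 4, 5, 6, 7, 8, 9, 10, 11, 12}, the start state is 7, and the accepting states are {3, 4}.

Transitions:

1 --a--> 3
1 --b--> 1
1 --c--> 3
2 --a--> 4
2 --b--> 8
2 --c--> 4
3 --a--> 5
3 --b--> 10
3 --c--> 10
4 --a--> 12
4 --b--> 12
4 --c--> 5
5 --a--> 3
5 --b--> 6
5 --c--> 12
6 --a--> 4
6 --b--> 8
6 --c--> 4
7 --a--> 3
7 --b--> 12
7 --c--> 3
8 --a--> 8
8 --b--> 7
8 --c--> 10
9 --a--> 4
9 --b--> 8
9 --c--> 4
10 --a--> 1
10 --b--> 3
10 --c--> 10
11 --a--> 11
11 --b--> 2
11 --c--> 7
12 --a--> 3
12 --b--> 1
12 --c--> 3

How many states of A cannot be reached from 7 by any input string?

3

Starting at 7 and following transitions, the reachable set is {1, 3, 4, 5, 6, 7, 8, 10, 12}. That leaves 2, 9, 11 unreachable — 3 in total.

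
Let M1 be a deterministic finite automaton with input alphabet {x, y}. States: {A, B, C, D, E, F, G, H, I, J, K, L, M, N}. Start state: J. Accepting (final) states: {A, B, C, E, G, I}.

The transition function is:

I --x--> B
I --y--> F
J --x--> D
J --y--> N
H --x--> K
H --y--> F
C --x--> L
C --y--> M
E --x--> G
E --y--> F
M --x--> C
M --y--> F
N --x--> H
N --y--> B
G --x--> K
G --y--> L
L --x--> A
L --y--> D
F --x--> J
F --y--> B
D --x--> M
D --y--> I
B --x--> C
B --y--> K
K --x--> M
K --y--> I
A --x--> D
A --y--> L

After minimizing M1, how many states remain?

First remove the unreachable states {E,G}; 12 states remain.
Start with accepting vs non-accepting: {A,B,C,I} | {D,F,H,J,K,L,M,N}.
Split {A,B,C,I} by δ(·,x) → {A,C} and {B,I}.
Refine {D,F,H,J,K,L,M,N} on symbol x: members go to different blocks, giving {D,F,H,J,K,N} and {L,M}.
Split {A,C} by δ(·,x) → {A} and {C}.
On input x, block {D,F,H,J,K,N} splits into {F,H,J,N} and {D,K}.
Refine {F,H,J,N} on symbol x: members go to different blocks, giving {F,N} and {H,J}.
On input x, block {B,I} splits into {B} and {I}.
Refine {L,M} on symbol x: members go to different blocks, giving {L} and {M}.
No further refinement is possible. Final partition (9 blocks): {A} | {F,N} | {B} | {L} | {C} | {D,K} | {H,J} | {I} | {M}.

9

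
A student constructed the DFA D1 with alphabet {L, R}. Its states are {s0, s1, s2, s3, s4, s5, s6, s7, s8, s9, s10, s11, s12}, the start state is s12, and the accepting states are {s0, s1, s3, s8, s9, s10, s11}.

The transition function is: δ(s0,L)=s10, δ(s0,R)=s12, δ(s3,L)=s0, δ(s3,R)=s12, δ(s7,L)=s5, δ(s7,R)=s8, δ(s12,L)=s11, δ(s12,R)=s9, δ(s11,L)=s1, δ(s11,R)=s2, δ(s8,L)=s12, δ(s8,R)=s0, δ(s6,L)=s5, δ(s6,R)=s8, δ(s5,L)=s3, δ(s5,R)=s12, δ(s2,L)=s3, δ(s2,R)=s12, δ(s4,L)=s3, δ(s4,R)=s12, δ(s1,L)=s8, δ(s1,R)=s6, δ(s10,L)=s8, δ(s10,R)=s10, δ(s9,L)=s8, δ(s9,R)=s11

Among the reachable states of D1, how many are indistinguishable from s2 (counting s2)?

2

Reachable states from the start: {s0,s1,s2,s3,s5,s6,s8,s9,s10,s11,s12}. Unreachable: {s4,s7} — drop them.
Initial partition by acceptance: {s0,s1,s3,s8,s9,s10,s11} | {s2,s5,s6,s12}.
Split {s0,s1,s3,s8,s9,s10,s11} by δ(·,L) → {s0,s1,s3,s9,s10,s11} and {s8}.
Split {s0,s1,s3,s9,s10,s11} by δ(·,L) → {s0,s3,s11} and {s1,s9,s10}.
On input L, block {s0,s3,s11} splits into {s0,s11} and {s3}.
Refine {s2,s5,s6,s12} on symbol L: members go to different blocks, giving {s2,s5} and {s6} and {s12}.
Split {s0,s11} by δ(·,R) → {s0} and {s11}.
Refine {s1,s9,s10} on symbol R: members go to different blocks, giving {s1} and {s9} and {s10}.
No further refinement is possible. Final partition (10 blocks): {s0} | {s2,s5} | {s8} | {s1} | {s3} | {s6} | {s12} | {s11} | {s9} | {s10}.
State s2 belongs to the block {s2,s5}, which has 2 states.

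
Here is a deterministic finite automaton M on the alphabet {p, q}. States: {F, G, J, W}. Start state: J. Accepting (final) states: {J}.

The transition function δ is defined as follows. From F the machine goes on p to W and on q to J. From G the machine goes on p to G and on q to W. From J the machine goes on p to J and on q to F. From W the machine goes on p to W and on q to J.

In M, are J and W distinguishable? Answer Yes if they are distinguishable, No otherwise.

Reachable states from the start: {F,J,W}. Unreachable: {G} — drop them.
Start with accepting vs non-accepting: {J} | {F,W}.
No further refinement is possible. Final partition (2 blocks): {J} | {F,W}.
J and W end up in different blocks, so they are distinguishable. For instance, the string 'ε' is accepted from only J.

Yes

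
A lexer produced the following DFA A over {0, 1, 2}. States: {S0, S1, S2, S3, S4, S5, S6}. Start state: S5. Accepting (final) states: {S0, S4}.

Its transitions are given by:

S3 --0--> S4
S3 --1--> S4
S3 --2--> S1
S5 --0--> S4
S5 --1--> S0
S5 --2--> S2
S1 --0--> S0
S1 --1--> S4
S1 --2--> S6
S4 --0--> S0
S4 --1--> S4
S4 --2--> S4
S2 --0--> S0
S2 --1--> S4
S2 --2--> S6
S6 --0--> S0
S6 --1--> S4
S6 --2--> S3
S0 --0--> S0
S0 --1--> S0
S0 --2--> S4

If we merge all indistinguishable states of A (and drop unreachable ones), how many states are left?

P0 = {S0,S4} | {S1,S2,S3,S5,S6}.
Stable partition: {S0,S4} | {S1,S2,S3,S5,S6} — 2 equivalence classes.

2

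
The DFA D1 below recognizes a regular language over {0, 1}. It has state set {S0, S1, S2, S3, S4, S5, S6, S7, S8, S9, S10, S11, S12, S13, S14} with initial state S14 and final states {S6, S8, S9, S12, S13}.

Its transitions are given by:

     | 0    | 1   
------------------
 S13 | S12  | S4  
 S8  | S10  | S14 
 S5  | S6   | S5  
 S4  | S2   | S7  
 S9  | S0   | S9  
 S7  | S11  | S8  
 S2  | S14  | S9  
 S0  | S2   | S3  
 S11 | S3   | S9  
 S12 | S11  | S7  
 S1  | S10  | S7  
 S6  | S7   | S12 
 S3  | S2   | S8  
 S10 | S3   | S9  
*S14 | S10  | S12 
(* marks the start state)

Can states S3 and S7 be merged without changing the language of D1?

Reachable states from the start: {S0,S2,S3,S7,S8,S9,S10,S11,S12,S14}. Unreachable: {S1,S4,S5,S6,S13} — drop them.
Start with accepting vs non-accepting: {S8,S9,S12} | {S0,S2,S3,S7,S10,S11,S14}.
Split {S8,S9,S12} by δ(·,1) → {S8,S12} and {S9}.
On input 1, block {S0,S2,S3,S7,S10,S11,S14} splits into {S2,S10,S11} and {S3,S7,S14} and {S0}.
The partition is now stable with 5 blocks: {S8,S12} | {S2,S10,S11} | {S9} | {S3,S7,S14} | {S0}.
S3 and S7 lie in the same block of the stable partition, so they are equivalent — no string distinguishes them.

Yes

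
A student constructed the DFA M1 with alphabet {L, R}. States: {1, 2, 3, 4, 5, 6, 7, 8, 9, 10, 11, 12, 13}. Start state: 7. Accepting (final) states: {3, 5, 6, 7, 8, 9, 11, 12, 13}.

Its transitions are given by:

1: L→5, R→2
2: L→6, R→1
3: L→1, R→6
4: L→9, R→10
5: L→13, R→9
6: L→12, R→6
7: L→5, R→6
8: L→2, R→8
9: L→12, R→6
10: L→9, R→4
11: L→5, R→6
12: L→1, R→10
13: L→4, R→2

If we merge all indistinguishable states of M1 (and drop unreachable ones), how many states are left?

First remove the unreachable states {3,8,11}; 10 states remain.
P0 = {5,6,7,9,12,13} | {1,2,4,10}.
Refine {5,6,7,9,12,13} on symbol L: members go to different blocks, giving {5,6,7,9} and {12,13}.
On input L, block {5,6,7,9} splits into {5,6,9} and {7}.
Stable partition: {5,6,9} | {1,2,4,10} | {12,13} | {7} — 4 equivalence classes.

4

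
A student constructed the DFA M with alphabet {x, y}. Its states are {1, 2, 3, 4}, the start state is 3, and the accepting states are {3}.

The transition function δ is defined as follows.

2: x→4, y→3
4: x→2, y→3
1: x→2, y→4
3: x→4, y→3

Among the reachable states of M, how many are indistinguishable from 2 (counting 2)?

First remove the unreachable states {1}; 3 states remain.
Start with accepting vs non-accepting: {3} | {2,4}.
Stable partition: {3} | {2,4} — 2 equivalence classes.
State 2 belongs to the block {2,4}, which has 2 states.

2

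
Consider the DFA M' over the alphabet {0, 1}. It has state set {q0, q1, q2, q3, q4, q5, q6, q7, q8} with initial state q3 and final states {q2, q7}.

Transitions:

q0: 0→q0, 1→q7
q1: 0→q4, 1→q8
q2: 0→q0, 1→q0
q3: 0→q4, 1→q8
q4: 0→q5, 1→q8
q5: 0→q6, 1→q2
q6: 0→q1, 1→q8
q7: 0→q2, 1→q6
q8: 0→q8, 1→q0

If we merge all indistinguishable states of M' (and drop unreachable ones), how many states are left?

All states are reachable from the start state.
Initial partition by acceptance: {q2,q7} | {q0,q1,q3,q4,q5,q6,q8}.
Refine {q2,q7} on symbol 0: members go to different blocks, giving {q2} and {q7}.
On input 1, block {q0,q1,q3,q4,q5,q6,q8} splits into {q1,q3,q4,q6,q8} and {q0} and {q5}.
Split {q1,q3,q4,q6,q8} by δ(·,0) → {q1,q3,q6,q8} and {q4}.
Refine {q1,q3,q6,q8} on symbol 0: members go to different blocks, giving {q1,q3} and {q6,q8}.
Refine {q6,q8} on symbol 0: members go to different blocks, giving {q6} and {q8}.
Stable partition: {q2} | {q1,q3} | {q7} | {q0} | {q5} | {q4} | {q6} | {q8} — 8 equivalence classes.

8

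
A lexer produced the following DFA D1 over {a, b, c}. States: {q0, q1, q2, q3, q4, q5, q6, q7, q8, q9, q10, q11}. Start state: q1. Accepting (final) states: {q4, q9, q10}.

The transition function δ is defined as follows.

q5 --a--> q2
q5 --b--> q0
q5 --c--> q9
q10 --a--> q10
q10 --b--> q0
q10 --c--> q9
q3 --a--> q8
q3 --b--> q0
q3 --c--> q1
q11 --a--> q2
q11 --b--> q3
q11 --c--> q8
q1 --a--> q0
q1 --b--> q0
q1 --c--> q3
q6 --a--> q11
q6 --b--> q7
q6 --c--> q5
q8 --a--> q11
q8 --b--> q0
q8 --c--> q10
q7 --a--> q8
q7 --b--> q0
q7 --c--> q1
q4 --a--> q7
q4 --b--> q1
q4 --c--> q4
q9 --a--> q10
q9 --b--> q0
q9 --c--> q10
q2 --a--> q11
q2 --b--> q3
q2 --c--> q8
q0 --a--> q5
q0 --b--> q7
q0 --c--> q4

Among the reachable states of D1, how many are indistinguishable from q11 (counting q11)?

First remove the unreachable states {q6}; 11 states remain.
Start with accepting vs non-accepting: {q4,q9,q10} | {q0,q1,q2,q3,q5,q7,q8,q11}.
Refine {q4,q9,q10} on symbol a: members go to different blocks, giving {q9,q10} and {q4}.
Refine {q0,q1,q2,q3,q5,q7,q8,q11} on symbol c: members go to different blocks, giving {q1,q2,q3,q7,q11} and {q5,q8} and {q0}.
Split {q1,q2,q3,q7,q11} by δ(·,a) → {q2,q11} and {q3,q7} and {q1}.
Stable partition: {q9,q10} | {q2,q11} | {q4} | {q5,q8} | {q0} | {q3,q7} | {q1} — 7 equivalence classes.
The equivalence class containing q11 is {q2,q11}, of size 2.

2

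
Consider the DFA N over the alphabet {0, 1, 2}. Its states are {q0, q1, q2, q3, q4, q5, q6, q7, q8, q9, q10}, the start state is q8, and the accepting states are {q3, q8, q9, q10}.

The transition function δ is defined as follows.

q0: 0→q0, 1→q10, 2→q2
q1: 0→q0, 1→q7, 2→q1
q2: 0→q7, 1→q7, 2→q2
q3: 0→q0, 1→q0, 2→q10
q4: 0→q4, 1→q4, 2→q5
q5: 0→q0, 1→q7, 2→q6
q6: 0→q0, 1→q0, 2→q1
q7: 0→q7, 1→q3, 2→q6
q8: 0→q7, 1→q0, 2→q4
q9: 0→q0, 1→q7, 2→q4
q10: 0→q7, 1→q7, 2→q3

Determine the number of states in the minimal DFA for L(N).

First remove the unreachable states {q9}; 10 states remain.
P0 = {q3,q8,q10} | {q0,q1,q2,q4,q5,q6,q7}.
Refine {q3,q8,q10} on symbol 2: members go to different blocks, giving {q3,q10} and {q8}.
Refine {q0,q1,q2,q4,q5,q6,q7} on symbol 1: members go to different blocks, giving {q1,q2,q4,q5,q6} and {q0,q7}.
Refine {q1,q2,q4,q5,q6} on symbol 0: members go to different blocks, giving {q1,q2,q5,q6} and {q4}.
The partition is now stable with 5 blocks: {q3,q10} | {q1,q2,q5,q6} | {q8} | {q0,q7} | {q4}.

5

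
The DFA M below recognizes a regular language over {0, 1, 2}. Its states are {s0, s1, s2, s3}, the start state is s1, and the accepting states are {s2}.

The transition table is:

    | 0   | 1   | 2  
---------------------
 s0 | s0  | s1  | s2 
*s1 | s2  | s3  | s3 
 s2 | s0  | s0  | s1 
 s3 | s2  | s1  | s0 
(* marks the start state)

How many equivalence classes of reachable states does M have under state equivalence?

Every state is reachable, so we keep all 4.
P0 = {s2} | {s0,s1,s3}.
Split {s0,s1,s3} by δ(·,0) → {s1,s3} and {s0}.
Refine {s1,s3} on symbol 2: members go to different blocks, giving {s1} and {s3}.
The partition is now stable with 4 blocks: {s2} | {s1} | {s0} | {s3}.

4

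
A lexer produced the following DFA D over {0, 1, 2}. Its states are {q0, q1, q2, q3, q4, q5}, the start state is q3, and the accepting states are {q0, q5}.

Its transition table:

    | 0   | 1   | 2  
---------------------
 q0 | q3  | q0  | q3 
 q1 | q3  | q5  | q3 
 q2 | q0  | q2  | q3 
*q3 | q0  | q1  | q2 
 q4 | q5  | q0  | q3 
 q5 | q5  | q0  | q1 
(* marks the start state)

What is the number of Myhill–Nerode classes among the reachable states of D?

Reachable states from the start: {q0,q1,q2,q3,q5}. Unreachable: {q4} — drop them.
Initial partition by acceptance: {q0,q5} | {q1,q2,q3}.
On input 0, block {q0,q5} splits into {q0} and {q5}.
Split {q1,q2,q3} by δ(·,0) → {q2,q3} and {q1}.
Refine {q2,q3} on symbol 1: members go to different blocks, giving {q2} and {q3}.
No further refinement is possible. Final partition (5 blocks): {q0} | {q2} | {q5} | {q1} | {q3}.

5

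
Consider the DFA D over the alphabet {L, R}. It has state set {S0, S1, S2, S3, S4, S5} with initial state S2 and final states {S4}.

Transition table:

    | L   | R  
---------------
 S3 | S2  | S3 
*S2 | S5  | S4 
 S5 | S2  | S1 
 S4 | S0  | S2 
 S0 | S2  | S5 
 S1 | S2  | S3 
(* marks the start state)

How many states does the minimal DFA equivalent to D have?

All states are reachable from the start state.
Start with accepting vs non-accepting: {S4} | {S0,S1,S2,S3,S5}.
Split {S0,S1,S2,S3,S5} by δ(·,R) → {S0,S1,S3,S5} and {S2}.
No further refinement is possible. Final partition (3 blocks): {S4} | {S0,S1,S3,S5} | {S2}.

3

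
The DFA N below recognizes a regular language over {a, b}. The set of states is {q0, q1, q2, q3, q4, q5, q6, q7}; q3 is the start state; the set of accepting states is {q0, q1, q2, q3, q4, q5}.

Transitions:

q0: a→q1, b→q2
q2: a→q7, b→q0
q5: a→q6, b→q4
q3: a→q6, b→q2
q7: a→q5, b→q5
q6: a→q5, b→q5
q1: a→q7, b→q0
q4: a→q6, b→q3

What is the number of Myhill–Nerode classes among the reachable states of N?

Every state is reachable, so we keep all 8.
P0 = {q0,q1,q2,q3,q4,q5} | {q6,q7}.
Split {q0,q1,q2,q3,q4,q5} by δ(·,a) → {q1,q2,q3,q4,q5} and {q0}.
Refine {q1,q2,q3,q4,q5} on symbol b: members go to different blocks, giving {q3,q4,q5} and {q1,q2}.
On input b, block {q3,q4,q5} splits into {q4,q5} and {q3}.
Refine {q4,q5} on symbol b: members go to different blocks, giving {q4} and {q5}.
The partition is now stable with 6 blocks: {q4} | {q6,q7} | {q0} | {q1,q2} | {q3} | {q5}.

6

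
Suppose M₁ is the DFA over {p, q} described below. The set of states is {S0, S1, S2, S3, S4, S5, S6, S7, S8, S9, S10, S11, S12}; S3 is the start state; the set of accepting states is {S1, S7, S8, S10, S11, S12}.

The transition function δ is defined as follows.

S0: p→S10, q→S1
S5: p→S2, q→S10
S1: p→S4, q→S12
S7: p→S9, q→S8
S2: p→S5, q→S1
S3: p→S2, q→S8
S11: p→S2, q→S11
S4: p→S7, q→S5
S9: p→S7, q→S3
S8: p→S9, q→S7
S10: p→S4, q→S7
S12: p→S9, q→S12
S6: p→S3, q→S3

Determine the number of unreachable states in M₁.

3

BFS from S3 reaches {S1, S2, S3, S4, S5, S7, S8, S9, S10, S12}; the 3 state(s) S0, S6, S11 are never visited.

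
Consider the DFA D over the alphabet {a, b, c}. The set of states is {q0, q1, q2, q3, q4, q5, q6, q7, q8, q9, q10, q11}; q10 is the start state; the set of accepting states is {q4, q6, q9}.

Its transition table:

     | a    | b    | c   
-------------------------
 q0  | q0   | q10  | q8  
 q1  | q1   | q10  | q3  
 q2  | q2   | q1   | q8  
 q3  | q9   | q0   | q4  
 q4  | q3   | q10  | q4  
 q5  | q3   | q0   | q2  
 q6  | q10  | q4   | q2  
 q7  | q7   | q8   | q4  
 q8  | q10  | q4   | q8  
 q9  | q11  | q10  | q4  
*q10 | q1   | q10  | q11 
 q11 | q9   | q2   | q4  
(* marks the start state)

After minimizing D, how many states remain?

5

Reachable states from the start: {q0,q1,q2,q3,q4,q8,q9,q10,q11}. Unreachable: {q5,q6,q7} — drop them.
Initial partition by acceptance: {q4,q9} | {q0,q1,q2,q3,q8,q10,q11}.
Split {q0,q1,q2,q3,q8,q10,q11} by δ(·,a) → {q0,q1,q2,q8,q10} and {q3,q11}.
Split {q0,q1,q2,q8,q10} by δ(·,b) → {q0,q1,q2,q10} and {q8}.
Split {q0,q1,q2,q10} by δ(·,c) → {q0,q2} and {q1,q10}.
No further refinement is possible. Final partition (5 blocks): {q4,q9} | {q0,q2} | {q3,q11} | {q8} | {q1,q10}.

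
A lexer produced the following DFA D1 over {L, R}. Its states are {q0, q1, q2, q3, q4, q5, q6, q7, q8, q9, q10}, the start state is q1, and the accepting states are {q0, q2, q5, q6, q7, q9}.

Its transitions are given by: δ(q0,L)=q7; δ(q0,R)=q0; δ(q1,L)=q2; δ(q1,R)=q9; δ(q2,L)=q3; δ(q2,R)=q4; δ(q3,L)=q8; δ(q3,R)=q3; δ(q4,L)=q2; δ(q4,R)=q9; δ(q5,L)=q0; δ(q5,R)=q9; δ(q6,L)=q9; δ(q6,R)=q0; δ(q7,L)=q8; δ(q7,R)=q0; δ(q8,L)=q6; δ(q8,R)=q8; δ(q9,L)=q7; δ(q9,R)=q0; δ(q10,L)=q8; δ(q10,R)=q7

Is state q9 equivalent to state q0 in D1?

Reachable states from the start: {q0,q1,q2,q3,q4,q6,q7,q8,q9}. Unreachable: {q5,q10} — drop them.
P0 = {q0,q2,q6,q7,q9} | {q1,q3,q4,q8}.
Refine {q0,q2,q6,q7,q9} on symbol L: members go to different blocks, giving {q0,q6,q9} and {q2,q7}.
On input L, block {q0,q6,q9} splits into {q0,q9} and {q6}.
Split {q1,q3,q4,q8} by δ(·,L) → {q1,q4} and {q3} and {q8}.
On input L, block {q2,q7} splits into {q2} and {q7}.
The partition is now stable with 7 blocks: {q0,q9} | {q1,q4} | {q2} | {q6} | {q3} | {q8} | {q7}.
q9 and q0 lie in the same block of the stable partition, so they are equivalent — no string distinguishes them.

Yes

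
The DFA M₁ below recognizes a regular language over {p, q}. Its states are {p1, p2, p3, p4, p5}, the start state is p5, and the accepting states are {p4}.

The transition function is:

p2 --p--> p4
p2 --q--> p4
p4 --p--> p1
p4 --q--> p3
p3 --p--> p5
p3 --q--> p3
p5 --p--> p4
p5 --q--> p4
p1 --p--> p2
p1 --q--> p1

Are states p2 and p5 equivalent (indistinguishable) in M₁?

Initial partition by acceptance: {p4} | {p1,p2,p3,p5}.
On input p, block {p1,p2,p3,p5} splits into {p1,p3} and {p2,p5}.
No further refinement is possible. Final partition (3 blocks): {p4} | {p1,p3} | {p2,p5}.
p2 and p5 lie in the same block of the stable partition, so they are equivalent — no string distinguishes them.

Yes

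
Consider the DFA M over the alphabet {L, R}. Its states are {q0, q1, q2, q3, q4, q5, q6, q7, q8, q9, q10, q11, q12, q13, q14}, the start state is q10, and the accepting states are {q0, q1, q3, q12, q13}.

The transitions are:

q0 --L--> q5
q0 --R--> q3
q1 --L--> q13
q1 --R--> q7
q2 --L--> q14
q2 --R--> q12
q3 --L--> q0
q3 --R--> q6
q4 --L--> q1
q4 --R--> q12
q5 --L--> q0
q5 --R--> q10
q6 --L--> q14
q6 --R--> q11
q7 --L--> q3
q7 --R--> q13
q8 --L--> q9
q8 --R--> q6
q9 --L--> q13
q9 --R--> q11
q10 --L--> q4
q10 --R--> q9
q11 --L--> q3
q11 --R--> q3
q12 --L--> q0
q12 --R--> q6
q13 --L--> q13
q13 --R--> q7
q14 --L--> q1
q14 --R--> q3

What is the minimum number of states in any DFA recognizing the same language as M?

10

First remove the unreachable states {q2,q8}; 13 states remain.
Initial partition by acceptance: {q0,q1,q3,q12,q13} | {q4,q5,q6,q7,q9,q10,q11,q14}.
On input L, block {q0,q1,q3,q12,q13} splits into {q1,q3,q12,q13} and {q0}.
Split {q1,q3,q12,q13} by δ(·,L) → {q1,q13} and {q3,q12}.
Split {q4,q5,q6,q7,q9,q10,q11,q14} by δ(·,L) → {q4,q9,q14} and {q6,q10} and {q7,q11} and {q5}.
Refine {q4,q9,q14} on symbol R: members go to different blocks, giving {q4,q14} and {q9}.
Refine {q6,q10} on symbol R: members go to different blocks, giving {q6} and {q10}.
On input R, block {q7,q11} splits into {q7} and {q11}.
Stable partition: {q1,q13} | {q4,q14} | {q0} | {q3,q12} | {q6} | {q7} | {q5} | {q9} | {q10} | {q11} — 10 equivalence classes.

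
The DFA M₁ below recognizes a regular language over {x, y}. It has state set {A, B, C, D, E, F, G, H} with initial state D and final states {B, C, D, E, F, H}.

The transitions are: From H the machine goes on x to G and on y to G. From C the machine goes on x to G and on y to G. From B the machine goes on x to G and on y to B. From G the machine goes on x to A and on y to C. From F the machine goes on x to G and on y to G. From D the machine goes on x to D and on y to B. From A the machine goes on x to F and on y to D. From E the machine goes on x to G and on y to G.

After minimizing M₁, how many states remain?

5

States {E,H} cannot be reached from the start state, so discard them.
P0 = {B,C,D,F} | {A,G}.
Split {B,C,D,F} by δ(·,x) → {B,C,F} and {D}.
Refine {B,C,F} on symbol y: members go to different blocks, giving {C,F} and {B}.
Refine {A,G} on symbol x: members go to different blocks, giving {A} and {G}.
The partition is now stable with 5 blocks: {C,F} | {A} | {D} | {B} | {G}.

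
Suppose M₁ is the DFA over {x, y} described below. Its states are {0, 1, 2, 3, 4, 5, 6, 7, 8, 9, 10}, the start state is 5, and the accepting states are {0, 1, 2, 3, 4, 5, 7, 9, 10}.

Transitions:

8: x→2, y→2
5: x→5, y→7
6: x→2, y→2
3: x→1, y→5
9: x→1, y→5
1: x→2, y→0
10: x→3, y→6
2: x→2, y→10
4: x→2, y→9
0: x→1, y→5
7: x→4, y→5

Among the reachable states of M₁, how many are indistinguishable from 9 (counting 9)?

4

Reachable states from the start: {0,1,2,3,4,5,6,7,9,10}. Unreachable: {8} — drop them.
Initial partition by acceptance: {0,1,2,3,4,5,7,9,10} | {6}.
Refine {0,1,2,3,4,5,7,9,10} on symbol y: members go to different blocks, giving {0,1,2,3,4,5,7,9} and {10}.
On input y, block {0,1,2,3,4,5,7,9} splits into {0,1,3,4,5,7,9} and {2}.
On input x, block {0,1,3,4,5,7,9} splits into {0,3,5,7,9} and {1,4}.
Split {0,3,5,7,9} by δ(·,x) → {0,3,7,9} and {5}.
Stable partition: {0,3,7,9} | {6} | {10} | {2} | {1,4} | {5} — 6 equivalence classes.
The equivalence class containing 9 is {0,3,7,9}, of size 4.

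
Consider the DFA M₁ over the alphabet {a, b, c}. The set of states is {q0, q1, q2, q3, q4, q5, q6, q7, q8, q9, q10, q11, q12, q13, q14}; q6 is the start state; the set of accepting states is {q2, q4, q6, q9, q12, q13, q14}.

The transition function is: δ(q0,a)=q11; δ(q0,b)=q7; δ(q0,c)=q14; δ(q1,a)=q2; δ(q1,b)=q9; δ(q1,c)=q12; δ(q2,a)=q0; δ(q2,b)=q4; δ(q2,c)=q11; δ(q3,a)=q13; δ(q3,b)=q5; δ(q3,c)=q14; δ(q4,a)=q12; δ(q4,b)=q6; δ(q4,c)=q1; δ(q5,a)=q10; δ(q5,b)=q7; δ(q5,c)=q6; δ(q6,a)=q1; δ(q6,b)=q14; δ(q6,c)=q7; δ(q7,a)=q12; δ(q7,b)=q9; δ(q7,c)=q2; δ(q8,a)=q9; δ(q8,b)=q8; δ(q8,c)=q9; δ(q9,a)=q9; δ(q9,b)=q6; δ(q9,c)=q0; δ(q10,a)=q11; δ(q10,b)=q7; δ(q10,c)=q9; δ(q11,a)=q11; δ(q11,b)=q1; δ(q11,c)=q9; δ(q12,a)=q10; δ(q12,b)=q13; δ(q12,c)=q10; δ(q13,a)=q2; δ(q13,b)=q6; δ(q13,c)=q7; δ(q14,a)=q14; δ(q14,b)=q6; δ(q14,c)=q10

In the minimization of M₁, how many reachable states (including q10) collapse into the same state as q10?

Reachable states from the start: {q0,q1,q2,q4,q6,q7,q9,q10,q11,q12,q13,q14}. Unreachable: {q3,q5,q8} — drop them.
Initial partition by acceptance: {q2,q4,q6,q9,q12,q13,q14} | {q0,q1,q7,q10,q11}.
Refine {q2,q4,q6,q9,q12,q13,q14} on symbol a: members go to different blocks, giving {q4,q9,q13,q14} and {q2,q6,q12}.
On input a, block {q4,q9,q13,q14} splits into {q4,q13} and {q9,q14}.
Split {q0,q1,q7,q10,q11} by δ(·,a) → {q0,q10,q11} and {q1,q7}.
Split {q2,q6,q12} by δ(·,a) → {q2,q12} and {q6}.
No further refinement is possible. Final partition (6 blocks): {q4,q13} | {q0,q10,q11} | {q2,q12} | {q9,q14} | {q1,q7} | {q6}.
State q10 belongs to the block {q0,q10,q11}, which has 3 states.

3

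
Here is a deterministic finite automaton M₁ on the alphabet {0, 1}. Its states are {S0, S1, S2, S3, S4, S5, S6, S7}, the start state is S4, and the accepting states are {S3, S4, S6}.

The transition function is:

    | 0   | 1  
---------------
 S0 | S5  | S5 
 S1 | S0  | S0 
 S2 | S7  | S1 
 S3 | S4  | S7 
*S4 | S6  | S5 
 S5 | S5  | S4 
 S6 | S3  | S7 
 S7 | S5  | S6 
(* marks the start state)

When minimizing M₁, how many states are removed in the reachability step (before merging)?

No path from S4 leads to S0, S1, S2; the other 5 states are all reachable.

3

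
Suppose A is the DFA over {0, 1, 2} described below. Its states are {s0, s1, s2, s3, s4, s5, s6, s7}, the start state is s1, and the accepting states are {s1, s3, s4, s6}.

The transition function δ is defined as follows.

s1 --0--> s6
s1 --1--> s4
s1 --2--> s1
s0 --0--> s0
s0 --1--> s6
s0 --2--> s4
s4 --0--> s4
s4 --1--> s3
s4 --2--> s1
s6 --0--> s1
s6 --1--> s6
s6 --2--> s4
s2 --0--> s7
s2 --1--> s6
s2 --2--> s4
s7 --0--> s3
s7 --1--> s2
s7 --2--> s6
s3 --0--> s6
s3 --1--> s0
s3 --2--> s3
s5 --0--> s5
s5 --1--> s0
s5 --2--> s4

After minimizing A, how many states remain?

Reachable states from the start: {s0,s1,s3,s4,s6}. Unreachable: {s2,s5,s7} — drop them.
Start with accepting vs non-accepting: {s1,s3,s4,s6} | {s0}.
Refine {s1,s3,s4,s6} on symbol 1: members go to different blocks, giving {s1,s4,s6} and {s3}.
Split {s1,s4,s6} by δ(·,1) → {s1,s6} and {s4}.
Split {s1,s6} by δ(·,1) → {s1} and {s6}.
The partition is now stable with 5 blocks: {s1} | {s0} | {s3} | {s4} | {s6}.

5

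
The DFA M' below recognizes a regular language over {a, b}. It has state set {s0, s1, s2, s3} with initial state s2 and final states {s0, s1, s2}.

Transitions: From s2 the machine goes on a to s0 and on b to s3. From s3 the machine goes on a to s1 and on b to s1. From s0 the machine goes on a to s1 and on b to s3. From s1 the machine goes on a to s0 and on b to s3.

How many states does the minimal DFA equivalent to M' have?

All states are reachable from the start state.
Start with accepting vs non-accepting: {s0,s1,s2} | {s3}.
The partition is now stable with 2 blocks: {s0,s1,s2} | {s3}.

2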